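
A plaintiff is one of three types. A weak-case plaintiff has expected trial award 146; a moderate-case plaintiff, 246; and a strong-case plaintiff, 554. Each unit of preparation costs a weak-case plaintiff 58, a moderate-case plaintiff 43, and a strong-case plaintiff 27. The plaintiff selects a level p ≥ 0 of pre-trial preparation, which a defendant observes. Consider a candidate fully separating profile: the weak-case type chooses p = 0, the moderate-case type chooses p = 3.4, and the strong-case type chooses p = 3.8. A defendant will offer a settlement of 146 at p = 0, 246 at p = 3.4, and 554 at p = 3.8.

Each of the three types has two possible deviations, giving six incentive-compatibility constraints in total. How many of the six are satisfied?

3

Strong-case (own payoff 554 − 27×3.8 = 451.4): to p=0 gives 146 → no gain ✓; to p=3.4 gives 246 − 27×3.4 = 154.2 → no gain ✓.
Moderate-case (own payoff 246 − 43×3.4 = 99.8): to p=0 gives 146 → profitable ✗; to p=3.8 gives 554 − 43×3.8 = 390.6 → profitable ✗.
Weak-case (own payoff 146): to p=3.4 gives 246 − 58×3.4 = 48.8 → no gain ✓; to p=3.8 gives 554 − 58×3.8 = 333.6 → profitable ✗.
3 of the 6 constraints hold; not an equilibrium.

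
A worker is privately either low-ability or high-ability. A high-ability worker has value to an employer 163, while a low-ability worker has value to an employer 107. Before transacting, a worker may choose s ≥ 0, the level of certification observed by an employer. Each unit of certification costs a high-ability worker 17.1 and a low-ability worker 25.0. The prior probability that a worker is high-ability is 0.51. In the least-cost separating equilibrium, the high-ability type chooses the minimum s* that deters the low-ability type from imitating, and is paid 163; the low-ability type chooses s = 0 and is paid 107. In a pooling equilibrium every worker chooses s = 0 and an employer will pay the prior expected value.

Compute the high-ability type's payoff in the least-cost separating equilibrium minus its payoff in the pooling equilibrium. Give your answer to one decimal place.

Least-cost separating signal: s* solves 107 = 163 − 25.0·s*, so s* = (163 − 107)/25.0 = 2.24.
High-ability type's separating payoff: 163 − 17.1 × s* = 163 − 17.1 × (163 − 107)/25.0 = 163 − 957.6/25.0 = 124.696.
Pooling payoff: 0.51 × 163 + 0.49 × 107 = 135.56.
Difference: 124.696 − 135.56 = -10.864, i.e. -10.9 to one decimal place.
The high-ability type would prefer the pooling outcome.

-10.9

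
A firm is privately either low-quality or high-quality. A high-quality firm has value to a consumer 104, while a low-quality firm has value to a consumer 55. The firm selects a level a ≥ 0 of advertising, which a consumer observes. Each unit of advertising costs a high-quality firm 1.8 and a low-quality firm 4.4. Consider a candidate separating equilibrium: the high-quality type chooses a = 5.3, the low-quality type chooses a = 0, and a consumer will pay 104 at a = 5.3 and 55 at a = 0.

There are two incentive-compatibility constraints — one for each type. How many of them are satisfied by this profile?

Low-quality type: stay at 0 → 55; mimic → 104 − 4.4 × 5.3 = 80.68. IC fails (55 < 80.68).
High-quality type: signal → 104 − 1.8 × 5.3 = 94.46; deviate to 0 → 55. IC holds (94.46 ≥ 55).
1 of 2 constraints hold, so this profile is not an equilibrium.

1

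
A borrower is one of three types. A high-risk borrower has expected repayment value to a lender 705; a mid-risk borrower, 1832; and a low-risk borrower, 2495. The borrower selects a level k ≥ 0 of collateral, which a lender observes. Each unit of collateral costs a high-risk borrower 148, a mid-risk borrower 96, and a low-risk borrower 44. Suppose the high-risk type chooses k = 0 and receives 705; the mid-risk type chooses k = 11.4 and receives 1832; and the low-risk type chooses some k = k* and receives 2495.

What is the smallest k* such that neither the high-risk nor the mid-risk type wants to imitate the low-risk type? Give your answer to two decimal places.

18.31

Mid-risk type (on-path payoff 1832 − 96×11.4 = 737.6) won't mimic when 737.6 ≥ 2495 − 96·k*, i.e. k* ≥ 18.31.
High-risk type (on-path payoff 705) won't mimic when 705 ≥ 2495 − 148·k*, i.e. k* ≥ 12.09.
Both must hold, so k* = max(12.09, 18.31) = 18.31. The mid-risk type's constraint binds.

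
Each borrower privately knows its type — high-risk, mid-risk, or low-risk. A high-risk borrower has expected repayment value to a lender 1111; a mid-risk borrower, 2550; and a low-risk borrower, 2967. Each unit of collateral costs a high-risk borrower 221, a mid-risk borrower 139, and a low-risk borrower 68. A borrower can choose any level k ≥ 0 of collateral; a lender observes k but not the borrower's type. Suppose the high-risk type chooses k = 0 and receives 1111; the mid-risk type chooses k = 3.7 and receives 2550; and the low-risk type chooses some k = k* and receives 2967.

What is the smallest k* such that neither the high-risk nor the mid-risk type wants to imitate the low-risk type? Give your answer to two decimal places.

Mid-risk type (on-path payoff 2550 − 139×3.7 = 2035.7) won't mimic when 2035.7 ≥ 2967 − 139·k*, i.e. k* ≥ 6.70.
High-risk type (on-path payoff 1111) won't mimic when 1111 ≥ 2967 − 221·k*, i.e. k* ≥ 8.40.
Both must hold, so k* = max(8.40, 6.70) = 8.40. The high-risk type's constraint binds.

8.40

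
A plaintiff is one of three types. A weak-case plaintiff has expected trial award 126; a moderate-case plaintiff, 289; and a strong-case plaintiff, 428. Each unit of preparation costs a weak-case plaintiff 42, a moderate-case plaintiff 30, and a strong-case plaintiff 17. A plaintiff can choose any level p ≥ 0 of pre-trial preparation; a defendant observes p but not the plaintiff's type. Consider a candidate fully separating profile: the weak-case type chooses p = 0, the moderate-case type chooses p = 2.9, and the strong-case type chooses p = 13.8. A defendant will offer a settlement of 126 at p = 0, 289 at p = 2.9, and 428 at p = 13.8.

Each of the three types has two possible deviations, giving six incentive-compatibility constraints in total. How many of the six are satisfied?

Strong-case (own payoff 428 − 17×13.8 = 193.4): to p=0 gives 126 → no gain ✓; to p=2.9 gives 289 − 17×2.9 = 239.7 → profitable ✗.
Weak-case (own payoff 126): to p=2.9 gives 289 − 42×2.9 = 167.2 → profitable ✗; to p=13.8 gives 428 − 42×13.8 = -151.6 → no gain ✓.
Moderate-case (own payoff 289 − 30×2.9 = 202): to p=0 gives 126 → no gain ✓; to p=13.8 gives 428 − 30×13.8 = 14 → no gain ✓.
4 of the 6 constraints hold; not an equilibrium.

4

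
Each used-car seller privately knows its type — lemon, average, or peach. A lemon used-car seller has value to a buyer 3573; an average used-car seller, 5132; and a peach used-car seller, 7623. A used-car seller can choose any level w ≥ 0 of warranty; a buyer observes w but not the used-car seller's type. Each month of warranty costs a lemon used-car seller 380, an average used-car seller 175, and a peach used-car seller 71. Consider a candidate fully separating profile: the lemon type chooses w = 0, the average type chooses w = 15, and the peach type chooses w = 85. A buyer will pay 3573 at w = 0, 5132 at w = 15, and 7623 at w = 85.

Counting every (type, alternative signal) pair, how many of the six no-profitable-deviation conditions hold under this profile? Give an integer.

3

Lemon (own payoff 3573): to w=15 gives 5132 − 380×15 = -568 → no gain ✓; to w=85 gives 7623 − 380×85 = -24677 → no gain ✓.
Average (own payoff 5132 − 175×15 = 2507): to w=0 gives 3573 → profitable ✗; to w=85 gives 7623 − 175×85 = -7252 → no gain ✓.
Peach (own payoff 7623 − 71×85 = 1588): to w=0 gives 3573 → profitable ✗; to w=15 gives 5132 − 71×15 = 4067 → profitable ✗.
3 of the 6 constraints hold; not an equilibrium.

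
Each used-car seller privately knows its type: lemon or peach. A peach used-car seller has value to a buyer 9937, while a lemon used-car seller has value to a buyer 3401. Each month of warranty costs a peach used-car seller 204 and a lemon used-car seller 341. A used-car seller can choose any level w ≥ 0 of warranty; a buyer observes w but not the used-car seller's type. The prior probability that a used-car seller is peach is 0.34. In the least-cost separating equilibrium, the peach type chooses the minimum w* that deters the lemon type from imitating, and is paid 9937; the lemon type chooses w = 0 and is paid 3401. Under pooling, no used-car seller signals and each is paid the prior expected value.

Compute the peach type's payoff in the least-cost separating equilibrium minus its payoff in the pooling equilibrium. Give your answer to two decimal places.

Least-cost separating signal: w* solves 3401 = 9937 − 341·w*, so w* = (9937 − 3401)/341 ≈ 19.1672.
Peach type's separating payoff: 9937 − 204 × w* = 9937 − 204 × (9937 − 3401)/341 = 9937 − 1333344/341 ≈ 6026.9003.
Pooling payoff: 0.34 × 9937 + 0.66 × 3401 = 5623.24.
Difference: 6026.9003 − 5623.24 = 403.6603, i.e. 403.66 to two decimal places.
The peach type prefers to separate.

403.66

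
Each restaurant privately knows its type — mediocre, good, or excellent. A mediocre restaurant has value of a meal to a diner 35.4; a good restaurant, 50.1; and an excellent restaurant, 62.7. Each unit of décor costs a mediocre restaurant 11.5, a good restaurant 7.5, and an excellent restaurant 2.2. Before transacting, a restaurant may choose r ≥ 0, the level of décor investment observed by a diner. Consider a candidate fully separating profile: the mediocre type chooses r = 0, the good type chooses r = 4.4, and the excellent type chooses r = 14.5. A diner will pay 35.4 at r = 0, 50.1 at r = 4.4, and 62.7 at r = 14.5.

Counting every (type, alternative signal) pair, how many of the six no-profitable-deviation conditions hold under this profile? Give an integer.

Mediocre (own payoff 35.4): to r=4.4 gives 50.1 − 11.5×4.4 = -0.5 → no gain ✓; to r=14.5 gives 62.7 − 11.5×14.5 = -104.05 → no gain ✓.
Good (own payoff 50.1 − 7.5×4.4 = 17.1): to r=0 gives 35.4 → profitable ✗; to r=14.5 gives 62.7 − 7.5×14.5 = -46.05 → no gain ✓.
Excellent (own payoff 62.7 − 2.2×14.5 = 30.8): to r=0 gives 35.4 → profitable ✗; to r=4.4 gives 50.1 − 2.2×4.4 = 40.42 → profitable ✗.
3 of the 6 constraints hold; not an equilibrium.

3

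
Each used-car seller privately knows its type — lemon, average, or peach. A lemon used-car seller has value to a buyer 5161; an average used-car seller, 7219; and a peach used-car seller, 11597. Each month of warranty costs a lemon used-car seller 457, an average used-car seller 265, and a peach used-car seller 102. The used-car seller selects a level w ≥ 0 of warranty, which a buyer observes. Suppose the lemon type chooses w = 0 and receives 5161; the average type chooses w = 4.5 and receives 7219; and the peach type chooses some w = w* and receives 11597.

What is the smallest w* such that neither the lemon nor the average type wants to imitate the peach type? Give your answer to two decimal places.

Average type (on-path payoff 7219 − 265×4.5 = 6026.5) won't mimic when 6026.5 ≥ 11597 − 265·w*, i.e. w* ≥ 21.02.
Lemon type (on-path payoff 5161) won't mimic when 5161 ≥ 11597 − 457·w*, i.e. w* ≥ 14.08.
Both must hold, so w* = max(14.08, 21.02) = 21.02. The average type's constraint binds.

21.02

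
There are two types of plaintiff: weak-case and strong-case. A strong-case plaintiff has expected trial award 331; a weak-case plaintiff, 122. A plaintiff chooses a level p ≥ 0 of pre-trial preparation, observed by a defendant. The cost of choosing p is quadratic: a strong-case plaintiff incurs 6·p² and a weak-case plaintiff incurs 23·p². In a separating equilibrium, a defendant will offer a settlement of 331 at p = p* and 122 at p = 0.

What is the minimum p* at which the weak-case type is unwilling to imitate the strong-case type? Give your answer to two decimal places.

The weak-case type at p = 0 receives 122; imitating at p* yields 331 − 23·p*².
Indifference: 122 = 331 − 23·p*², so p*² = (331 − 122) / 23 ≈ 9.0870.
p* = √9.0870 ≈ 3.01.

3.01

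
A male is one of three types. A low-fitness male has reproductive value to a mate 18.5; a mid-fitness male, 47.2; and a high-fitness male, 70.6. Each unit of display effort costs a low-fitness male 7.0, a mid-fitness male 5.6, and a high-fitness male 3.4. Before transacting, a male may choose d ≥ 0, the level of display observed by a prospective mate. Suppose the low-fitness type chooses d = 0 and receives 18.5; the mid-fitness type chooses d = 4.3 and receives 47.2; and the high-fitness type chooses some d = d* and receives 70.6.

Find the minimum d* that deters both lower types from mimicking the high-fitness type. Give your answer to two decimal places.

Low-fitness type (on-path payoff 18.5) won't mimic when 18.5 ≥ 70.6 − 7.0·d*, i.e. d* ≥ 7.44.
Mid-fitness type (on-path payoff 47.2 − 5.6×4.3 = 23.12) won't mimic when 23.12 ≥ 70.6 − 5.6·d*, i.e. d* ≥ 8.48.
Both must hold, so d* = max(7.44, 8.48) = 8.48. The mid-fitness type's constraint binds.

8.48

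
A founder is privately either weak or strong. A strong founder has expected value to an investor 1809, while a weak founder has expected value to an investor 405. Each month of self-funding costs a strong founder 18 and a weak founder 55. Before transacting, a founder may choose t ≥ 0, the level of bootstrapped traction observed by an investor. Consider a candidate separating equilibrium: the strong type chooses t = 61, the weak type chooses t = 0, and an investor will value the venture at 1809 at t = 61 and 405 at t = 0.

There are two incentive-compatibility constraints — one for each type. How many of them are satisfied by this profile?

Strong type: signal → 1809 − 18 × 61 = 711; deviate to 0 → 405. IC holds (711 ≥ 405).
Weak type: stay at 0 → 405; mimic → 1809 − 55 × 61 = -1546. IC holds (405 ≥ -1546).
2 of 2 constraints hold, so this is a separating equilibrium.

2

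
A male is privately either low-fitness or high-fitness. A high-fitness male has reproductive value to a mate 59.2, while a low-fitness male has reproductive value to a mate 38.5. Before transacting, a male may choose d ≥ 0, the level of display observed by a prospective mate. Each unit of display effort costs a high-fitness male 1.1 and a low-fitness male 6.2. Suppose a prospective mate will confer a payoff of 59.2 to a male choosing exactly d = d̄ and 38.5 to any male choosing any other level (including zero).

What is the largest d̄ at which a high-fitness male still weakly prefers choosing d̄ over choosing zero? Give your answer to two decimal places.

Choosing d̄ yields the high-fitness type 59.2 − 1.1·d̄; choosing zero yields 38.5.
The high-fitness type is indifferent at 59.2 − 1.1·d̄ = 38.5, i.e. d̄ = (59.2 − 38.5) / 1.1 ≈ 18.82.
For any d̄ above 18.82 the high-fitness type would rather pool at zero, so separation collapses.

18.82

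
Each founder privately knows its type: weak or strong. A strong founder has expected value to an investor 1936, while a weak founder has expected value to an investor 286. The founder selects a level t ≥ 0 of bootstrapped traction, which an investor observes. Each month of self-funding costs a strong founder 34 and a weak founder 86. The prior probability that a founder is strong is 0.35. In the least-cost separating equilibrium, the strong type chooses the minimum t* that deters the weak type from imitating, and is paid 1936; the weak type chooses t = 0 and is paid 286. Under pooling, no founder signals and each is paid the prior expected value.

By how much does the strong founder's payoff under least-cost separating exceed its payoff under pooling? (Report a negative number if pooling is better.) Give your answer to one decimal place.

Least-cost separating signal: t* solves 286 = 1936 − 86·t*, so t* = (1936 − 286)/86 ≈ 19.1860.
Strong type's separating payoff: 1936 − 34 × t* = 1936 − 34 × (1936 − 286)/86 = 1936 − 56100/86 ≈ 1283.674.
Pooling payoff: 0.35 × 1936 + 0.65 × 286 = 863.5.
Difference: 1283.674 − 863.5 = 420.174, i.e. 420.2 to one decimal place.
The strong type prefers to separate.

420.2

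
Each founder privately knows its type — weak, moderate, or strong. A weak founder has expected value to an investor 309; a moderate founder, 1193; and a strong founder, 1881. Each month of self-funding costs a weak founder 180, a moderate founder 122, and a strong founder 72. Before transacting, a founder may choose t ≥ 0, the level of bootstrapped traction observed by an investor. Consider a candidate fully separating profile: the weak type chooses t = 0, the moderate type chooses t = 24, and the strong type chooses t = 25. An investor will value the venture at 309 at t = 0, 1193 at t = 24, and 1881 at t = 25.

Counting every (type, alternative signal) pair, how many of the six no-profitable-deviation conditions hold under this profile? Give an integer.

Moderate (own payoff 1193 − 122×24 = -1735): to t=0 gives 309 → profitable ✗; to t=25 gives 1881 − 122×25 = -1169 → profitable ✗.
Strong (own payoff 1881 − 72×25 = 81): to t=0 gives 309 → profitable ✗; to t=24 gives 1193 − 72×24 = -535 → no gain ✓.
Weak (own payoff 309): to t=24 gives 1193 − 180×24 = -3127 → no gain ✓; to t=25 gives 1881 − 180×25 = -2619 → no gain ✓.
3 of the 6 constraints hold; not an equilibrium.

3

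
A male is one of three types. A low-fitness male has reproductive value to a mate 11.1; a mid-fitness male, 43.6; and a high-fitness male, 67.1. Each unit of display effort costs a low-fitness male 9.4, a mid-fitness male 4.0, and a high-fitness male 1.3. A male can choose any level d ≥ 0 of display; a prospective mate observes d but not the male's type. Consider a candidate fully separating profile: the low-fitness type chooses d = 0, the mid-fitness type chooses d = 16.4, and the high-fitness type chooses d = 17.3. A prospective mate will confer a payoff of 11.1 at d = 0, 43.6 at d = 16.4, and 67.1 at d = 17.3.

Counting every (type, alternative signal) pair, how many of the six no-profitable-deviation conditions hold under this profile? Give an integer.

4

Low-fitness (own payoff 11.1): to d=16.4 gives 43.6 − 9.4×16.4 = -110.56 → no gain ✓; to d=17.3 gives 67.1 − 9.4×17.3 = -95.52 → no gain ✓.
Mid-fitness (own payoff 43.6 − 4.0×16.4 = -22): to d=0 gives 11.1 → profitable ✗; to d=17.3 gives 67.1 − 4.0×17.3 = -2.1 → profitable ✗.
High-fitness (own payoff 67.1 − 1.3×17.3 = 44.61): to d=0 gives 11.1 → no gain ✓; to d=16.4 gives 43.6 − 1.3×16.4 = 22.28 → no gain ✓.
4 of the 6 constraints hold; not an equilibrium.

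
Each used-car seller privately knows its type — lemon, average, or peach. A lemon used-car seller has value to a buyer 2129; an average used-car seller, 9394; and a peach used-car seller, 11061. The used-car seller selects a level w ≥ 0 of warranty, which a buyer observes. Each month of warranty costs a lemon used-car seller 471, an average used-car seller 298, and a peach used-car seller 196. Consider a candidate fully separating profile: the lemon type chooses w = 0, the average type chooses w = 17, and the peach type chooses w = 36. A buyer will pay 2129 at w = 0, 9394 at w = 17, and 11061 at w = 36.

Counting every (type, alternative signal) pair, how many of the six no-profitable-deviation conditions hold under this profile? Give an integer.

5

Peach (own payoff 11061 − 196×36 = 4005): to w=0 gives 2129 → no gain ✓; to w=17 gives 9394 − 196×17 = 6062 → profitable ✗.
Lemon (own payoff 2129): to w=17 gives 9394 − 471×17 = 1387 → no gain ✓; to w=36 gives 11061 − 471×36 = -5895 → no gain ✓.
Average (own payoff 9394 − 298×17 = 4328): to w=0 gives 2129 → no gain ✓; to w=36 gives 11061 − 298×36 = 333 → no gain ✓.
5 of the 6 constraints hold; not an equilibrium.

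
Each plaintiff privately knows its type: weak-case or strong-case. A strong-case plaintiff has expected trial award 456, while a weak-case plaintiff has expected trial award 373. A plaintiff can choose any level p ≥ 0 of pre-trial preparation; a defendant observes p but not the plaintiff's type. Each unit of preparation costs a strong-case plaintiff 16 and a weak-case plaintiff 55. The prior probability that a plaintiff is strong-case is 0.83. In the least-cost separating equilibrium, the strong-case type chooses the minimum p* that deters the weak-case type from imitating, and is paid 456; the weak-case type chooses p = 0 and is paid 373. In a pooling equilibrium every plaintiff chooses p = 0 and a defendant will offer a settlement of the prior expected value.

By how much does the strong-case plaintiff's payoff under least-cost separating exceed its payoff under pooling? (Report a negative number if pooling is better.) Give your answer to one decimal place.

Least-cost separating signal: p* solves 373 = 456 − 55·p*, so p* = (456 − 373)/55 ≈ 1.5091.
Strong-case type's separating payoff: 456 − 16 × p* = 456 − 16 × (456 − 373)/55 = 456 − 1328/55 ≈ 431.855.
Pooling payoff: 0.83 × 456 + 0.17 × 373 = 441.89.
Difference: 431.855 − 441.89 = -10.035, i.e. -10.0 to one decimal place.
The strong-case type would prefer the pooling outcome.

-10.0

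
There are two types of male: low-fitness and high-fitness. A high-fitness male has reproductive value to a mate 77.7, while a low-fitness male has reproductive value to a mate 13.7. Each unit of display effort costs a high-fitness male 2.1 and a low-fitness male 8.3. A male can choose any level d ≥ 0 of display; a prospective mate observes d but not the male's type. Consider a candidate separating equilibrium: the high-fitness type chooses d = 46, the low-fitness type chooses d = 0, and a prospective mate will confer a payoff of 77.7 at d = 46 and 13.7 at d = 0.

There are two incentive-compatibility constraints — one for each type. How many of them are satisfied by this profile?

1

High-fitness type: signal → 77.7 − 2.1 × 46 = -18.9; deviate to 0 → 13.7. IC fails (-18.9 < 13.7).
Low-fitness type: stay at 0 → 13.7; mimic → 77.7 − 8.3 × 46 = -304.1. IC holds (13.7 ≥ -304.1).
1 of 2 constraints hold, so this profile is not an equilibrium.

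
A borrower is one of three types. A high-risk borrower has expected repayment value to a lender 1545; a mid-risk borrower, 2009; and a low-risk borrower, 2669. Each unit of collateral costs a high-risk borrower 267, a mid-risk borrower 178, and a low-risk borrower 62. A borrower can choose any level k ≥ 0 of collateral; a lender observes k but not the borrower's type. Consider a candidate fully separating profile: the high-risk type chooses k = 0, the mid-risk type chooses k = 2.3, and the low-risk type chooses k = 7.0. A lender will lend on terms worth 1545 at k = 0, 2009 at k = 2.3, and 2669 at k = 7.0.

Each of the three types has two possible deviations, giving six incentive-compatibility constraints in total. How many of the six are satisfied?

High-risk (own payoff 1545): to k=2.3 gives 2009 − 267×2.3 = 1394.9 → no gain ✓; to k=7.0 gives 2669 − 267×7.0 = 800 → no gain ✓.
Mid-risk (own payoff 2009 − 178×2.3 = 1599.6): to k=0 gives 1545 → no gain ✓; to k=7.0 gives 2669 − 178×7.0 = 1423 → no gain ✓.
Low-risk (own payoff 2669 − 62×7.0 = 2235): to k=0 gives 1545 → no gain ✓; to k=2.3 gives 2009 − 62×2.3 = 1866.4 → no gain ✓.
6 of the 6 constraints hold; this profile is a separating equilibrium.

6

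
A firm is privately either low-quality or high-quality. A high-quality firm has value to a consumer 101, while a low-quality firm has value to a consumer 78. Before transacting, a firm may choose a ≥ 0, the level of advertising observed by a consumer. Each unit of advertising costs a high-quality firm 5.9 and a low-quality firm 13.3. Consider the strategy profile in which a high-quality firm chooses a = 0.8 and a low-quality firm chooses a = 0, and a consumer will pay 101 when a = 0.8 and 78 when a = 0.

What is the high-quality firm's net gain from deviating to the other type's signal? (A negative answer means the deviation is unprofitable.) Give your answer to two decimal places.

Playing a = 0.8 the high-quality firm receives 101 − 5.9 × 0.8 = 96.28.
Deviating to a = 0 yields 78 instead.
Gain from deviating: 78 − 96.28 = -18.28.
The gain is negative, so the high-quality type's incentive-compatibility constraint is satisfied.

-18.28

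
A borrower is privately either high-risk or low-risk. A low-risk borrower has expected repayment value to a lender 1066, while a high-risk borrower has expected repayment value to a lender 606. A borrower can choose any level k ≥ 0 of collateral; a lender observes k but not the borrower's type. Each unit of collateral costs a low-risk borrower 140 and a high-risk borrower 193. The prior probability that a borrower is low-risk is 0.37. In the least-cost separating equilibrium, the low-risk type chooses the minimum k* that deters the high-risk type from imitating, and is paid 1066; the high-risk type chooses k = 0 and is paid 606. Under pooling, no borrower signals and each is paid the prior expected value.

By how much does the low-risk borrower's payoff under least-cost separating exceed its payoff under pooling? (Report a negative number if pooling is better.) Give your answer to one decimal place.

-43.9

Least-cost separating signal: k* solves 606 = 1066 − 193·k*, so k* = (1066 − 606)/193 ≈ 2.3834.
Low-risk type's separating payoff: 1066 − 140 × k* = 1066 − 140 × (1066 − 606)/193 = 1066 − 64400/193 ≈ 732.321.
Pooling payoff: 0.37 × 1066 + 0.63 × 606 = 776.2.
Difference: 732.321 − 776.2 = -43.879, i.e. -43.9 to one decimal place.
The low-risk type would prefer the pooling outcome.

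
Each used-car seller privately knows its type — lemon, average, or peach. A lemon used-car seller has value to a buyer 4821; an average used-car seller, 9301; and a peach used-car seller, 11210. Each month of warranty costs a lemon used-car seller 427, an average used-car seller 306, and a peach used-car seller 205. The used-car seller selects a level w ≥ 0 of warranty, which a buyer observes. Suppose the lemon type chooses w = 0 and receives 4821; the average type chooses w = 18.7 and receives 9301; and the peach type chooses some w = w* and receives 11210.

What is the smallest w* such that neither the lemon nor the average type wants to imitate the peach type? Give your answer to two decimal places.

Lemon type (on-path payoff 4821) won't mimic when 4821 ≥ 11210 − 427·w*, i.e. w* ≥ 14.96.
Average type (on-path payoff 9301 − 306×18.7 = 3578.8) won't mimic when 3578.8 ≥ 11210 − 306·w*, i.e. w* ≥ 24.94.
Both must hold, so w* = max(14.96, 24.94) = 24.94. The average type's constraint binds.

24.94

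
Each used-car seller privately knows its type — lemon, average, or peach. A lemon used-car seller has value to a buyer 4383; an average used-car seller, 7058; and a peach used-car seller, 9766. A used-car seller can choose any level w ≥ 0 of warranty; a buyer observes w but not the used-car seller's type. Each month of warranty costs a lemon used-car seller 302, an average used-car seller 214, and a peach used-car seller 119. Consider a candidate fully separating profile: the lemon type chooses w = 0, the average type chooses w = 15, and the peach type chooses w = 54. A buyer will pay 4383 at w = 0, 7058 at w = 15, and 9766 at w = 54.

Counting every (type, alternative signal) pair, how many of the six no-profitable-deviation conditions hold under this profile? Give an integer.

Lemon (own payoff 4383): to w=15 gives 7058 − 302×15 = 2528 → no gain ✓; to w=54 gives 9766 − 302×54 = -6542 → no gain ✓.
Average (own payoff 7058 − 214×15 = 3848): to w=0 gives 4383 → profitable ✗; to w=54 gives 9766 − 214×54 = -1790 → no gain ✓.
Peach (own payoff 9766 − 119×54 = 3340): to w=0 gives 4383 → profitable ✗; to w=15 gives 7058 − 119×15 = 5273 → profitable ✗.
3 of the 6 constraints hold; not an equilibrium.

3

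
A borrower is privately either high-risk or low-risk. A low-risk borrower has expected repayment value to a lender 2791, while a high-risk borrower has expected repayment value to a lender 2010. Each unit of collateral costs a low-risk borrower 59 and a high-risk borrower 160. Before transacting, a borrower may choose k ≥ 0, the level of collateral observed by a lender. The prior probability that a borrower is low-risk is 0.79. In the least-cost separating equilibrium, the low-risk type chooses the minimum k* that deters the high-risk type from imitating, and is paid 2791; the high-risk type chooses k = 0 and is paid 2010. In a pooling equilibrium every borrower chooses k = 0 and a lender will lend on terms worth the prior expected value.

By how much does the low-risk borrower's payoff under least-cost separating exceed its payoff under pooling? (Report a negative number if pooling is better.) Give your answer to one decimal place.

-124.0

Least-cost separating signal: k* solves 2010 = 2791 − 160·k*, so k* = (2791 − 2010)/160 ≈ 4.8813.
Low-risk type's separating payoff: 2791 − 59 × k* = 2791 − 59 × (2791 − 2010)/160 = 2791 − 46079/160 ≈ 2503.006.
Pooling payoff: 0.79 × 2791 + 0.21 × 2010 = 2626.99.
Difference: 2503.006 − 2626.99 = -123.984, i.e. -124.0 to one decimal place.
The low-risk type would prefer the pooling outcome.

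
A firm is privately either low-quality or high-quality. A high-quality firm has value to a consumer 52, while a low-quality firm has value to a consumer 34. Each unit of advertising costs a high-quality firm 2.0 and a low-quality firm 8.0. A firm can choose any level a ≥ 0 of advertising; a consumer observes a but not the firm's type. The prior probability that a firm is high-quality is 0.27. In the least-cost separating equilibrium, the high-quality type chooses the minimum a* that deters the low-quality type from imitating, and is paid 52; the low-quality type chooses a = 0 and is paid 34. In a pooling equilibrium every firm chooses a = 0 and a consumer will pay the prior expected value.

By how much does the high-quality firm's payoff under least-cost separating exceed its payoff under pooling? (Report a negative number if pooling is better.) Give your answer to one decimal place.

Least-cost separating signal: a* solves 34 = 52 − 8.0·a*, so a* = (52 − 34)/8.0 = 2.25.
High-quality type's separating payoff: 52 − 2.0 × a* = 52 − 2.0 × (52 − 34)/8.0 = 52 − 36/8.0 = 47.5.
Pooling payoff: 0.27 × 52 + 0.73 × 34 = 38.86.
Difference: 47.5 − 38.86 = 8.64, i.e. 8.6 to one decimal place.
The high-quality type prefers to separate.

8.6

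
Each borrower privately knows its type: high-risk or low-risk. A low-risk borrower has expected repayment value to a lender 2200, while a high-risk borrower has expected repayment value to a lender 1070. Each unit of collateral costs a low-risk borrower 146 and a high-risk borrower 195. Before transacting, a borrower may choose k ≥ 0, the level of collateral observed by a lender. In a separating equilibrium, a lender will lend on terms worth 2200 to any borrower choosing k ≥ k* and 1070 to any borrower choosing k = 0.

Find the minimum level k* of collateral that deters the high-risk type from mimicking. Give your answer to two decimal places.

A high-risk borrower choosing k = 0 receives 1070.
Imitating at k* instead would pay 2200 at cost 195·k*, netting 2200 − 195·k*.
Indifference: 1070 = 2200 − 195·k*, so k* = (2200 − 1070) / 195 ≈ 5.79.
At k* the high-risk type's incentive constraint just binds; the low-risk type strictly prefers k* since its per-unit cost is lower.

5.79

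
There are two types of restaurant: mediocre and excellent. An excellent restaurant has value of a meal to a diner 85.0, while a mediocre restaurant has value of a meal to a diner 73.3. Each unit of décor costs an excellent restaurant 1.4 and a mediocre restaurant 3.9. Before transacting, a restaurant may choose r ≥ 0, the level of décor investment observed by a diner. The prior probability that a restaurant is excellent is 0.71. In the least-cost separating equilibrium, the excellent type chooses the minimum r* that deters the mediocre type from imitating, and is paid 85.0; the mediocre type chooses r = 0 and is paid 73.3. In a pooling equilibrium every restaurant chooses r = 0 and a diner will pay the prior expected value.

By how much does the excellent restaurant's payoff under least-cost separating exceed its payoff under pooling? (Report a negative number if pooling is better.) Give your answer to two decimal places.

Least-cost separating signal: r* solves 73.3 = 85.0 − 3.9·r*, so r* = (85.0 − 73.3)/3.9 = 3.
Excellent type's separating payoff: 85.0 − 1.4 × r* = 85.0 − 1.4 × (85.0 − 73.3)/3.9 = 85.0 − 16.38/3.9 = 80.8.
Pooling payoff: 0.71 × 85.0 + 0.29 × 73.3 = 81.607.
Difference: 80.8 − 81.607 = -0.807, i.e. -0.81 to two decimal places.
The excellent type would prefer the pooling outcome.

-0.81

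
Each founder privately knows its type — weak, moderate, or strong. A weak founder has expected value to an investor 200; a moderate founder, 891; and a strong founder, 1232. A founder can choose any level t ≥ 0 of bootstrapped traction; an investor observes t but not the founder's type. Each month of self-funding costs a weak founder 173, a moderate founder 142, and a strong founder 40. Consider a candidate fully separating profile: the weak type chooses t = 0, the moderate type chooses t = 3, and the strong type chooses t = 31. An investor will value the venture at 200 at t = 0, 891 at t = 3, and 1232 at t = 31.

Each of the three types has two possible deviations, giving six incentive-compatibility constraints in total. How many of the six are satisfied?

3

Strong (own payoff 1232 − 40×31 = -8): to t=0 gives 200 → profitable ✗; to t=3 gives 891 − 40×3 = 771 → profitable ✗.
Weak (own payoff 200): to t=3 gives 891 − 173×3 = 372 → profitable ✗; to t=31 gives 1232 − 173×31 = -4131 → no gain ✓.
Moderate (own payoff 891 − 142×3 = 465): to t=0 gives 200 → no gain ✓; to t=31 gives 1232 − 142×31 = -3170 → no gain ✓.
3 of the 6 constraints hold; not an equilibrium.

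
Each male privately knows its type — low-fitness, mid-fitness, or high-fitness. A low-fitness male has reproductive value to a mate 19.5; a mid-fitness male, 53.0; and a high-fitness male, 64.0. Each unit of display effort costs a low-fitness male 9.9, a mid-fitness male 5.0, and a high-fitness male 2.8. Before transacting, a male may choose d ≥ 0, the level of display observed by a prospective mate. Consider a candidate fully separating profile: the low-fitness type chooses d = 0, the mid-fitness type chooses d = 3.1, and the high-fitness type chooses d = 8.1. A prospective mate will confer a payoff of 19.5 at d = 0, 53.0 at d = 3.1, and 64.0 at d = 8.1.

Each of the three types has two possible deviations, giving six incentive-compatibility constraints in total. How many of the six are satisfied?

4

Mid-fitness (own payoff 53.0 − 5.0×3.1 = 37.5): to d=0 gives 19.5 → no gain ✓; to d=8.1 gives 64.0 − 5.0×8.1 = 23.5 → no gain ✓.
High-fitness (own payoff 64.0 − 2.8×8.1 = 41.32): to d=0 gives 19.5 → no gain ✓; to d=3.1 gives 53.0 − 2.8×3.1 = 44.32 → profitable ✗.
Low-fitness (own payoff 19.5): to d=3.1 gives 53.0 − 9.9×3.1 = 22.31 → profitable ✗; to d=8.1 gives 64.0 − 9.9×8.1 = -16.19 → no gain ✓.
4 of the 6 constraints hold; not an equilibrium.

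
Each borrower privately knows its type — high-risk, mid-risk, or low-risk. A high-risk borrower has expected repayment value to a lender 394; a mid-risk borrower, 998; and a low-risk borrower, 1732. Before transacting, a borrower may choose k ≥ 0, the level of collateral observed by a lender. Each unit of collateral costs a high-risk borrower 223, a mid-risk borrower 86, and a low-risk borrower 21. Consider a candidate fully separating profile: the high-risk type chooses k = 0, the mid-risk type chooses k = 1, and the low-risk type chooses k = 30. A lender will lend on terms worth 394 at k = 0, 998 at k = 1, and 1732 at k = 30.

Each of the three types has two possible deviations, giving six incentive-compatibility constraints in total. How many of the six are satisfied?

High-risk (own payoff 394): to k=1 gives 998 − 223×1 = 775 → profitable ✗; to k=30 gives 1732 − 223×30 = -4958 → no gain ✓.
Mid-risk (own payoff 998 − 86×1 = 912): to k=0 gives 394 → no gain ✓; to k=30 gives 1732 − 86×30 = -848 → no gain ✓.
Low-risk (own payoff 1732 − 21×30 = 1102): to k=0 gives 394 → no gain ✓; to k=1 gives 998 − 21×1 = 977 → no gain ✓.
5 of the 6 constraints hold; not an equilibrium.

5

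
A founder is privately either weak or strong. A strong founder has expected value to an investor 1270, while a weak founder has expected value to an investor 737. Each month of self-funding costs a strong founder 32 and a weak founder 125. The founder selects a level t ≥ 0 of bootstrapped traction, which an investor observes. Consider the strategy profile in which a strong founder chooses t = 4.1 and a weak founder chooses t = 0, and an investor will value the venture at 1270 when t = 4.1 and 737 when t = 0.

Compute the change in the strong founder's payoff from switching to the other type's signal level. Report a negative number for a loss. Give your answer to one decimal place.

Playing t = 4.1 the strong founder receives 1270 − 32 × 4.1 = 1138.8.
Deviating to t = 0 yields 737 instead.
Gain from deviating: 737 − 1138.8 = -401.8.
The gain is negative, so the strong type's incentive-compatibility constraint is satisfied.

-401.8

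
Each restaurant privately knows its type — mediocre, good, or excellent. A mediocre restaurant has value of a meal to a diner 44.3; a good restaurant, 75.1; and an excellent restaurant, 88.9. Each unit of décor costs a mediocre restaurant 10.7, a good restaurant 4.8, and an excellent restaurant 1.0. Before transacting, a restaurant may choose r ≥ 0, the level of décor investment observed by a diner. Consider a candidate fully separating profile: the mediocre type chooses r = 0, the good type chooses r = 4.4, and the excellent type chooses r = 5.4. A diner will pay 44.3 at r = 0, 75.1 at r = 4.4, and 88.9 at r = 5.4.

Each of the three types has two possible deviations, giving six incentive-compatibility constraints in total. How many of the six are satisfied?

5

Excellent (own payoff 88.9 − 1.0×5.4 = 83.5): to r=0 gives 44.3 → no gain ✓; to r=4.4 gives 75.1 − 1.0×4.4 = 70.7 → no gain ✓.
Good (own payoff 75.1 − 4.8×4.4 = 53.98): to r=0 gives 44.3 → no gain ✓; to r=5.4 gives 88.9 − 4.8×5.4 = 62.98 → profitable ✗.
Mediocre (own payoff 44.3): to r=4.4 gives 75.1 − 10.7×4.4 = 28.02 → no gain ✓; to r=5.4 gives 88.9 − 10.7×5.4 = 31.12 → no gain ✓.
5 of the 6 constraints hold; not an equilibrium.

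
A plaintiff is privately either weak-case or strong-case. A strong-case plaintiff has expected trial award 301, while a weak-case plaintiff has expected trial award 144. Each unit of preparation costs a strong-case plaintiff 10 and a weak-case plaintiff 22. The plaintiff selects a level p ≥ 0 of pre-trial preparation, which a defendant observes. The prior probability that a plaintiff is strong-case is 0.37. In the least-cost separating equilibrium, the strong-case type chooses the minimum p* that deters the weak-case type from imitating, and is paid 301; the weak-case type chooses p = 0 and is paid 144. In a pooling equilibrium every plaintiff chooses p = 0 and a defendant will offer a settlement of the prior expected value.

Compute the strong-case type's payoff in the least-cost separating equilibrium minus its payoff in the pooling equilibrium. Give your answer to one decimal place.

Least-cost separating signal: p* solves 144 = 301 − 22·p*, so p* = (301 − 144)/22 ≈ 7.1364.
Strong-case type's separating payoff: 301 − 10 × p* = 301 − 10 × (301 − 144)/22 = 301 − 1570/22 ≈ 229.636.
Pooling payoff: 0.37 × 301 + 0.63 × 144 = 202.09.
Difference: 229.636 − 202.09 = 27.546, i.e. 27.5 to one decimal place.
The strong-case type prefers to separate.

27.5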